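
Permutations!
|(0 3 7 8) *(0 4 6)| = |(0 3 7 8 4 6)| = 6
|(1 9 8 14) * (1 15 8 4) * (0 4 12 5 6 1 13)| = 15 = |(0 4 13)(1 9 12 5 6)(8 14 15)|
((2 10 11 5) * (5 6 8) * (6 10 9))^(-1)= (2 5 8 6 9)(10 11)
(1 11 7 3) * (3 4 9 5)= (1 11 7 4 9 5 3)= [0, 11, 2, 1, 9, 3, 6, 4, 8, 5, 10, 7]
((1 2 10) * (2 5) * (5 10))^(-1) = ((1 10)(2 5))^(-1) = (1 10)(2 5)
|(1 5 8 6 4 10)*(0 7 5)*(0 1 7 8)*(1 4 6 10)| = 10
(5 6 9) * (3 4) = (3 4)(5 6 9) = [0, 1, 2, 4, 3, 6, 9, 7, 8, 5]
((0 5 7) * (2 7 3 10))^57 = ((0 5 3 10 2 7))^57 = (0 10)(2 5)(3 7)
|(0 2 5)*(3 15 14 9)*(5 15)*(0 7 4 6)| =10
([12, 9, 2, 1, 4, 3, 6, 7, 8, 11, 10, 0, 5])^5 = (0 9 3 12 11 1 5)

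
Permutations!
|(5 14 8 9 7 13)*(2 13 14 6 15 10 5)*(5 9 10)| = 30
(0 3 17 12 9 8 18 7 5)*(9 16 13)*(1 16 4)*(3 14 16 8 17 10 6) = (0 14 16 13 9 17 12 4 1 8 18 7 5)(3 10 6) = [14, 8, 2, 10, 1, 0, 3, 5, 18, 17, 6, 11, 4, 9, 16, 15, 13, 12, 7]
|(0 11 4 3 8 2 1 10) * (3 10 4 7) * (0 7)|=14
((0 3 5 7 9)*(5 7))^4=((0 3 7 9))^4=(9)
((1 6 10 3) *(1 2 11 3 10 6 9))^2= ((1 9)(2 11 3))^2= (2 3 11)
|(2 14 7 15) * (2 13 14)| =4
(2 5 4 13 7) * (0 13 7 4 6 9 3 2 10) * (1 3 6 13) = [1, 3, 5, 2, 7, 13, 9, 10, 8, 6, 0, 11, 12, 4] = (0 1 3 2 5 13 4 7 10)(6 9)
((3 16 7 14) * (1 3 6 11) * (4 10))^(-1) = (1 11 6 14 7 16 3)(4 10)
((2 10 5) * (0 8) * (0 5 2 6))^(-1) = ((0 8 5 6)(2 10))^(-1) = (0 6 5 8)(2 10)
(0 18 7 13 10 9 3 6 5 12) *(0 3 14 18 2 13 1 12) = (0 2 13 10 9 14 18 7 1 12 3 6 5) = [2, 12, 13, 6, 4, 0, 5, 1, 8, 14, 9, 11, 3, 10, 18, 15, 16, 17, 7]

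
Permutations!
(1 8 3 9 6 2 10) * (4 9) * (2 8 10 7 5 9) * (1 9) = (1 10 9 6 8 3 4 2 7 5) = [0, 10, 7, 4, 2, 1, 8, 5, 3, 6, 9]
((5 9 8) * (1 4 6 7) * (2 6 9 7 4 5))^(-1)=(1 7 5)(2 8 9 4 6)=((1 5 7)(2 6 4 9 8))^(-1)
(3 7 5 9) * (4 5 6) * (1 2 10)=(1 2 10)(3 7 6 4 5 9)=[0, 2, 10, 7, 5, 9, 4, 6, 8, 3, 1]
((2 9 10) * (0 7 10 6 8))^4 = ((0 7 10 2 9 6 8))^4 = (0 9 7 6 10 8 2)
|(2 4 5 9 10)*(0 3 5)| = 7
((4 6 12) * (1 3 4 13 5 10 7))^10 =(1 3 4 6 12 13 5 10 7)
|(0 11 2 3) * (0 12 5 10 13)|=8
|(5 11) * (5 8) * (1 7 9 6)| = |(1 7 9 6)(5 11 8)| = 12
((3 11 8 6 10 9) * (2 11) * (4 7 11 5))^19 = (2 3 9 10 6 8 11 7 4 5)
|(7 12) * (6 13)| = |(6 13)(7 12)| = 2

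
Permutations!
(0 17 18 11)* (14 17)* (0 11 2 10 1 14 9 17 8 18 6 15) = (0 9 17 6 15)(1 14 8 18 2 10) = [9, 14, 10, 3, 4, 5, 15, 7, 18, 17, 1, 11, 12, 13, 8, 0, 16, 6, 2]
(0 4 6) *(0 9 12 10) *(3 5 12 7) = [4, 1, 2, 5, 6, 12, 9, 3, 8, 7, 0, 11, 10] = (0 4 6 9 7 3 5 12 10)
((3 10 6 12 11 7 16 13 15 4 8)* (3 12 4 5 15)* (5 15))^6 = (3 11 6 16 8)(4 13 12 10 7)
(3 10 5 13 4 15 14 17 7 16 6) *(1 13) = (1 13 4 15 14 17 7 16 6 3 10 5) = [0, 13, 2, 10, 15, 1, 3, 16, 8, 9, 5, 11, 12, 4, 17, 14, 6, 7]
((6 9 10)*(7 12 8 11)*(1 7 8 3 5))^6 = ((1 7 12 3 5)(6 9 10)(8 11))^6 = (1 7 12 3 5)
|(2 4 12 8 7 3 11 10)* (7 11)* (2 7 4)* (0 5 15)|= 21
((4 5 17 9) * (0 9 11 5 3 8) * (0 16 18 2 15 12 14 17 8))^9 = ((0 9 4 3)(2 15 12 14 17 11 5 8 16 18))^9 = (0 9 4 3)(2 18 16 8 5 11 17 14 12 15)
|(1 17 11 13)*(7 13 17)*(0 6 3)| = 6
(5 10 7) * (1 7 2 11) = (1 7 5 10 2 11) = [0, 7, 11, 3, 4, 10, 6, 5, 8, 9, 2, 1]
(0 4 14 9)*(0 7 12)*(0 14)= (0 4)(7 12 14 9)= [4, 1, 2, 3, 0, 5, 6, 12, 8, 7, 10, 11, 14, 13, 9]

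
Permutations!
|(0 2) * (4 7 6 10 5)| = |(0 2)(4 7 6 10 5)| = 10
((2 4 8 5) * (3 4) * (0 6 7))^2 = ((0 6 7)(2 3 4 8 5))^2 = (0 7 6)(2 4 5 3 8)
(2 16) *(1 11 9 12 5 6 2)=(1 11 9 12 5 6 2 16)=[0, 11, 16, 3, 4, 6, 2, 7, 8, 12, 10, 9, 5, 13, 14, 15, 1]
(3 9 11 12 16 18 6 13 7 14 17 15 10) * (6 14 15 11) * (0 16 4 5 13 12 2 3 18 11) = (0 16 11 2 3 9 6 12 4 5 13 7 15 10 18 14 17) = [16, 1, 3, 9, 5, 13, 12, 15, 8, 6, 18, 2, 4, 7, 17, 10, 11, 0, 14]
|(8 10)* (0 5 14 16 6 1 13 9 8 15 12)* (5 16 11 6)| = 13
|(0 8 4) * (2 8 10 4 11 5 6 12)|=|(0 10 4)(2 8 11 5 6 12)|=6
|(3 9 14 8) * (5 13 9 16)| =7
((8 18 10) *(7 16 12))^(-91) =(7 12 16)(8 10 18)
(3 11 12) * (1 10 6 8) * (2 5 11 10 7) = [0, 7, 5, 10, 4, 11, 8, 2, 1, 9, 6, 12, 3] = (1 7 2 5 11 12 3 10 6 8)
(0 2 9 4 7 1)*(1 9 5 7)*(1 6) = (0 2 5 7 9 4 6 1) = [2, 0, 5, 3, 6, 7, 1, 9, 8, 4]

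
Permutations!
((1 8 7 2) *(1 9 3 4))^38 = (1 2 4 7 3 8 9)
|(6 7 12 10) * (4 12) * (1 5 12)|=|(1 5 12 10 6 7 4)|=7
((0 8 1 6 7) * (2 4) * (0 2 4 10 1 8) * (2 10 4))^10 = (1 7)(6 10)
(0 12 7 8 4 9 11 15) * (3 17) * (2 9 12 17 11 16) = (0 17 3 11 15)(2 9 16)(4 12 7 8) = [17, 1, 9, 11, 12, 5, 6, 8, 4, 16, 10, 15, 7, 13, 14, 0, 2, 3]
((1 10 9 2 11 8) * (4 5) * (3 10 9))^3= ((1 9 2 11 8)(3 10)(4 5))^3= (1 11 9 8 2)(3 10)(4 5)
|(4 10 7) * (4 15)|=4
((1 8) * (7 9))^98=((1 8)(7 9))^98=(9)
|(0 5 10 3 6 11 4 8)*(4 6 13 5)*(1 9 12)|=12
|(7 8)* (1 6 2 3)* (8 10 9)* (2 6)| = 12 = |(1 2 3)(7 10 9 8)|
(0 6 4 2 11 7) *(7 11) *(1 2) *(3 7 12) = (0 6 4 1 2 12 3 7) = [6, 2, 12, 7, 1, 5, 4, 0, 8, 9, 10, 11, 3]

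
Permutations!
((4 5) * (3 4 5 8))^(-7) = (3 8 4) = ((3 4 8))^(-7)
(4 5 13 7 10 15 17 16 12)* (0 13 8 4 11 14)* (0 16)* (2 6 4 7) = (0 13 2 6 4 5 8 7 10 15 17)(11 14 16 12) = [13, 1, 6, 3, 5, 8, 4, 10, 7, 9, 15, 14, 11, 2, 16, 17, 12, 0]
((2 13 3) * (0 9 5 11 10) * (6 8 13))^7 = ((0 9 5 11 10)(2 6 8 13 3))^7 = (0 5 10 9 11)(2 8 3 6 13)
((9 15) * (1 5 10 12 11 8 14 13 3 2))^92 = (15)(1 10 11 14 3)(2 5 12 8 13)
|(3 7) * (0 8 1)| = |(0 8 1)(3 7)| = 6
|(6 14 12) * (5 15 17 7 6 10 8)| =9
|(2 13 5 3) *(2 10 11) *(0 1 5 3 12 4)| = |(0 1 5 12 4)(2 13 3 10 11)| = 5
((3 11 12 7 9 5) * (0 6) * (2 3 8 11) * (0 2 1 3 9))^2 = ((0 6 2 9 5 8 11 12 7)(1 3))^2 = (0 2 5 11 7 6 9 8 12)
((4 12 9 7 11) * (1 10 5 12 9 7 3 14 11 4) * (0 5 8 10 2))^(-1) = ((0 5 12 7 4 9 3 14 11 1 2)(8 10))^(-1) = (0 2 1 11 14 3 9 4 7 12 5)(8 10)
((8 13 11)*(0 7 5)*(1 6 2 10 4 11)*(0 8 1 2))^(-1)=((0 7 5 8 13 2 10 4 11 1 6))^(-1)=(0 6 1 11 4 10 2 13 8 5 7)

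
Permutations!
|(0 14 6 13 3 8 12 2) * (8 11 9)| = |(0 14 6 13 3 11 9 8 12 2)| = 10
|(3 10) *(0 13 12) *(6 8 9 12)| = |(0 13 6 8 9 12)(3 10)| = 6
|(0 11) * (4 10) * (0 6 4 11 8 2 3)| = 4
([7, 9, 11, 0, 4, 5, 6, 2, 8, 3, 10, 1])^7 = (11)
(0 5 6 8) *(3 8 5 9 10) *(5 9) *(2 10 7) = (0 5 6 9 7 2 10 3 8) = [5, 1, 10, 8, 4, 6, 9, 2, 0, 7, 3]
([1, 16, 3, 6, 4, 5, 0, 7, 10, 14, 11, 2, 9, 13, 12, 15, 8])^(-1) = [6, 0, 11, 2, 4, 5, 3, 7, 16, 12, 8, 10, 14, 13, 9, 15, 1]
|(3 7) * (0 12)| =2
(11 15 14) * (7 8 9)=(7 8 9)(11 15 14)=[0, 1, 2, 3, 4, 5, 6, 8, 9, 7, 10, 15, 12, 13, 11, 14]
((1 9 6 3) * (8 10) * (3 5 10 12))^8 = ((1 9 6 5 10 8 12 3))^8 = (12)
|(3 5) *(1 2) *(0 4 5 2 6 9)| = 8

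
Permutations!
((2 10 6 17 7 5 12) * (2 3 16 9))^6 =((2 10 6 17 7 5 12 3 16 9))^6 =(2 12 6 16 7)(3 17 9 5 10)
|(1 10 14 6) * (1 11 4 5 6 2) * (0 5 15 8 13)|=|(0 5 6 11 4 15 8 13)(1 10 14 2)|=8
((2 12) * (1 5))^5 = (1 5)(2 12)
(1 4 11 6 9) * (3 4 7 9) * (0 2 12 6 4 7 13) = (0 2 12 6 3 7 9 1 13)(4 11) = [2, 13, 12, 7, 11, 5, 3, 9, 8, 1, 10, 4, 6, 0]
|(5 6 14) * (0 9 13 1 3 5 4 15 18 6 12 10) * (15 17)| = 24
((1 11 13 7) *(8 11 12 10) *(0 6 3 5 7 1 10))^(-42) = ((0 6 3 5 7 10 8 11 13 1 12))^(-42) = (0 3 7 8 13 12 6 5 10 11 1)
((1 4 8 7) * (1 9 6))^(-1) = ((1 4 8 7 9 6))^(-1) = (1 6 9 7 8 4)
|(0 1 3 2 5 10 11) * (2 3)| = |(0 1 2 5 10 11)| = 6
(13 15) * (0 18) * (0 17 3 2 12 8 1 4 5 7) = (0 18 17 3 2 12 8 1 4 5 7)(13 15) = [18, 4, 12, 2, 5, 7, 6, 0, 1, 9, 10, 11, 8, 15, 14, 13, 16, 3, 17]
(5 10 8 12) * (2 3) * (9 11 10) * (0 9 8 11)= (0 9)(2 3)(5 8 12)(10 11)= [9, 1, 3, 2, 4, 8, 6, 7, 12, 0, 11, 10, 5]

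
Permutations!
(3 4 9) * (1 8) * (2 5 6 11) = (1 8)(2 5 6 11)(3 4 9) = [0, 8, 5, 4, 9, 6, 11, 7, 1, 3, 10, 2]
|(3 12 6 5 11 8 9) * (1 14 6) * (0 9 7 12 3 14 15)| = |(0 9 14 6 5 11 8 7 12 1 15)| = 11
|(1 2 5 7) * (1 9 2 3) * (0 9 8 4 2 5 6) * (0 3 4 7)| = |(0 9 5)(1 4 2 6 3)(7 8)| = 30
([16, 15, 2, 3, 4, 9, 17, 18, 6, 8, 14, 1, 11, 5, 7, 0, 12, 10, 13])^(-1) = (0 15 1 11 12 16)(5 13 18 7 14 10 17 6 8 9)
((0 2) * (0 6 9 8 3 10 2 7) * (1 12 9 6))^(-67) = (0 7)(1 8 2 9 10 12 3) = ((0 7)(1 12 9 8 3 10 2))^(-67)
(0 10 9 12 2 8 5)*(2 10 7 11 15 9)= (0 7 11 15 9 12 10 2 8 5)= [7, 1, 8, 3, 4, 0, 6, 11, 5, 12, 2, 15, 10, 13, 14, 9]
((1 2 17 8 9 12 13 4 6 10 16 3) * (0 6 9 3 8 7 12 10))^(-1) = (0 6)(1 3 8 16 10 9 4 13 12 7 17 2)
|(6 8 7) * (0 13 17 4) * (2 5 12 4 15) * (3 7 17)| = 12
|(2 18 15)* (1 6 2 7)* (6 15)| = |(1 15 7)(2 18 6)| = 3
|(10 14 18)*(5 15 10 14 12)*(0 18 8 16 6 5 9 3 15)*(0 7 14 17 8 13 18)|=|(3 15 10 12 9)(5 7 14 13 18 17 8 16 6)|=45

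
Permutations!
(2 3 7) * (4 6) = (2 3 7)(4 6) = [0, 1, 3, 7, 6, 5, 4, 2]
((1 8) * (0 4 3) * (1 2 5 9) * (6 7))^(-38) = ((0 4 3)(1 8 2 5 9)(6 7))^(-38) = (0 4 3)(1 2 9 8 5)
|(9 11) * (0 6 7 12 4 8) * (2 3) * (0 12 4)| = |(0 6 7 4 8 12)(2 3)(9 11)| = 6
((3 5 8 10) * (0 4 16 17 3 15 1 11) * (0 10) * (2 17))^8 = (17)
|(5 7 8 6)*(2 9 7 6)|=|(2 9 7 8)(5 6)|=4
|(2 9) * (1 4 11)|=6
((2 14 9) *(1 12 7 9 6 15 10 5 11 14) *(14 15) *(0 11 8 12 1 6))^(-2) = ((0 11 15 10 5 8 12 7 9 2 6 14))^(-2) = (0 6 9 12 5 15)(2 7 8 10 11 14)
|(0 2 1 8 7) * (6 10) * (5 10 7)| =8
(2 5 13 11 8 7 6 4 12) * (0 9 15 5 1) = (0 9 15 5 13 11 8 7 6 4 12 2 1) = [9, 0, 1, 3, 12, 13, 4, 6, 7, 15, 10, 8, 2, 11, 14, 5]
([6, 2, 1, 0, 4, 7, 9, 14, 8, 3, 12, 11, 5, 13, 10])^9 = [6, 2, 1, 0, 4, 12, 9, 5, 8, 3, 14, 11, 10, 13, 7]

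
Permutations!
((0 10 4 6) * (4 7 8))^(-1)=((0 10 7 8 4 6))^(-1)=(0 6 4 8 7 10)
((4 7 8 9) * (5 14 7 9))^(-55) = (4 9)(5 14 7 8)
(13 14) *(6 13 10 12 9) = (6 13 14 10 12 9) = [0, 1, 2, 3, 4, 5, 13, 7, 8, 6, 12, 11, 9, 14, 10]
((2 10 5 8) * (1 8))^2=((1 8 2 10 5))^2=(1 2 5 8 10)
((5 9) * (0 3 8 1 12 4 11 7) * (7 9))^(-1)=((0 3 8 1 12 4 11 9 5 7))^(-1)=(0 7 5 9 11 4 12 1 8 3)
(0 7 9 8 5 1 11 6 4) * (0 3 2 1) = (0 7 9 8 5)(1 11 6 4 3 2) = [7, 11, 1, 2, 3, 0, 4, 9, 5, 8, 10, 6]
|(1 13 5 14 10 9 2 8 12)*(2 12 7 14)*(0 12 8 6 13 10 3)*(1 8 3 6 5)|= |(0 12 8 7 14 6 13 1 10 9 3)(2 5)|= 22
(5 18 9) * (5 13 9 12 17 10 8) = (5 18 12 17 10 8)(9 13) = [0, 1, 2, 3, 4, 18, 6, 7, 5, 13, 8, 11, 17, 9, 14, 15, 16, 10, 12]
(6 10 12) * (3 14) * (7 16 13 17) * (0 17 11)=(0 17 7 16 13 11)(3 14)(6 10 12)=[17, 1, 2, 14, 4, 5, 10, 16, 8, 9, 12, 0, 6, 11, 3, 15, 13, 7]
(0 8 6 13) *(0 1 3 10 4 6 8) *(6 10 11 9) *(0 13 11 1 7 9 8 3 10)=(0 13 7 9 6 11 8 3 1 10 4)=[13, 10, 2, 1, 0, 5, 11, 9, 3, 6, 4, 8, 12, 7]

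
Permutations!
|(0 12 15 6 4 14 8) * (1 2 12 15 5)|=12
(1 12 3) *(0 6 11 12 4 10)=(0 6 11 12 3 1 4 10)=[6, 4, 2, 1, 10, 5, 11, 7, 8, 9, 0, 12, 3]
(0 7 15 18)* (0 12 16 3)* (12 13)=(0 7 15 18 13 12 16 3)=[7, 1, 2, 0, 4, 5, 6, 15, 8, 9, 10, 11, 16, 12, 14, 18, 3, 17, 13]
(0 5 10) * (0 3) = [5, 1, 2, 0, 4, 10, 6, 7, 8, 9, 3] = (0 5 10 3)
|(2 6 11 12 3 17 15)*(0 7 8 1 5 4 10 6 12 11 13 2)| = 14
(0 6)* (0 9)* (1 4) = (0 6 9)(1 4) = [6, 4, 2, 3, 1, 5, 9, 7, 8, 0]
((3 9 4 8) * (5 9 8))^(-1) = (3 8)(4 9 5)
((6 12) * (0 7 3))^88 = ((0 7 3)(6 12))^88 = (12)(0 7 3)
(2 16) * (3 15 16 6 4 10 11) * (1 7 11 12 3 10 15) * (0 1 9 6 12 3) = (0 1 7 11 10 3 9 6 4 15 16 2 12) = [1, 7, 12, 9, 15, 5, 4, 11, 8, 6, 3, 10, 0, 13, 14, 16, 2]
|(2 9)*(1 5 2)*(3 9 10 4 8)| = 8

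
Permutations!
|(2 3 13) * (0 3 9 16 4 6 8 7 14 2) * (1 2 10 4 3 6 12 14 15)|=|(0 6 8 7 15 1 2 9 16 3 13)(4 12 14 10)|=44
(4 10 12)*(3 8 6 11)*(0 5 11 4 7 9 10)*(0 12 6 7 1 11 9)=[5, 11, 2, 8, 12, 9, 4, 0, 7, 10, 6, 3, 1]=(0 5 9 10 6 4 12 1 11 3 8 7)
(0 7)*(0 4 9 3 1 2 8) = (0 7 4 9 3 1 2 8) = [7, 2, 8, 1, 9, 5, 6, 4, 0, 3]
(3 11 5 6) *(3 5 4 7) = (3 11 4 7)(5 6) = [0, 1, 2, 11, 7, 6, 5, 3, 8, 9, 10, 4]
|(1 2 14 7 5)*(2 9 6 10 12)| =9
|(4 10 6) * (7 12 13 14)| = |(4 10 6)(7 12 13 14)| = 12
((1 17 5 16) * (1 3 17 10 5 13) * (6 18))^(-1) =(1 13 17 3 16 5 10)(6 18)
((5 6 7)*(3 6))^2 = ((3 6 7 5))^2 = (3 7)(5 6)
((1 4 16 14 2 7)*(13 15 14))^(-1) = (1 7 2 14 15 13 16 4)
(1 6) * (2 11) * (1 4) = [0, 6, 11, 3, 1, 5, 4, 7, 8, 9, 10, 2] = (1 6 4)(2 11)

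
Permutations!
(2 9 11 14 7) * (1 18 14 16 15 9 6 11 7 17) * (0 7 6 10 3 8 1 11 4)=(0 7 2 10 3 8 1 18 14 17 11 16 15 9 6 4)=[7, 18, 10, 8, 0, 5, 4, 2, 1, 6, 3, 16, 12, 13, 17, 9, 15, 11, 14]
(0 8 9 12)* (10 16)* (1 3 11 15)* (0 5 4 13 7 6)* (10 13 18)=(0 8 9 12 5 4 18 10 16 13 7 6)(1 3 11 15)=[8, 3, 2, 11, 18, 4, 0, 6, 9, 12, 16, 15, 5, 7, 14, 1, 13, 17, 10]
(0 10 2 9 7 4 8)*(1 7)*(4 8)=(0 10 2 9 1 7 8)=[10, 7, 9, 3, 4, 5, 6, 8, 0, 1, 2]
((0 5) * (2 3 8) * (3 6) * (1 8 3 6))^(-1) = ((0 5)(1 8 2))^(-1) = (0 5)(1 2 8)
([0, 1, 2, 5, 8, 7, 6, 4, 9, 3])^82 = (3 8 7)(4 5 9)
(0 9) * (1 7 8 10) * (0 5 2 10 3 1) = (0 9 5 2 10)(1 7 8 3) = [9, 7, 10, 1, 4, 2, 6, 8, 3, 5, 0]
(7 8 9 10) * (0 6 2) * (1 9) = (0 6 2)(1 9 10 7 8) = [6, 9, 0, 3, 4, 5, 2, 8, 1, 10, 7]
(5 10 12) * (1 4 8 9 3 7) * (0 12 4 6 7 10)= (0 12 5)(1 6 7)(3 10 4 8 9)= [12, 6, 2, 10, 8, 0, 7, 1, 9, 3, 4, 11, 5]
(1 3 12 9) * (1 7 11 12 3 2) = (1 2)(7 11 12 9) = [0, 2, 1, 3, 4, 5, 6, 11, 8, 7, 10, 12, 9]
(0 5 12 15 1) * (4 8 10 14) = (0 5 12 15 1)(4 8 10 14) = [5, 0, 2, 3, 8, 12, 6, 7, 10, 9, 14, 11, 15, 13, 4, 1]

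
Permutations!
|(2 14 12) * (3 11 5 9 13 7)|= |(2 14 12)(3 11 5 9 13 7)|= 6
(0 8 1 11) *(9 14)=[8, 11, 2, 3, 4, 5, 6, 7, 1, 14, 10, 0, 12, 13, 9]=(0 8 1 11)(9 14)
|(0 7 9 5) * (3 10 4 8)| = 4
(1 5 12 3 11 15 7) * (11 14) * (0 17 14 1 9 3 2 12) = [17, 5, 12, 1, 4, 0, 6, 9, 8, 3, 10, 15, 2, 13, 11, 7, 16, 14] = (0 17 14 11 15 7 9 3 1 5)(2 12)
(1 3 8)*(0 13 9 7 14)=(0 13 9 7 14)(1 3 8)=[13, 3, 2, 8, 4, 5, 6, 14, 1, 7, 10, 11, 12, 9, 0]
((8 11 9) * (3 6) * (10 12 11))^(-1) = (3 6)(8 9 11 12 10)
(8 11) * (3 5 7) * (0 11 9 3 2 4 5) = (0 11 8 9 3)(2 4 5 7) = [11, 1, 4, 0, 5, 7, 6, 2, 9, 3, 10, 8]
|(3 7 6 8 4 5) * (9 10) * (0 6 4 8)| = |(0 6)(3 7 4 5)(9 10)| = 4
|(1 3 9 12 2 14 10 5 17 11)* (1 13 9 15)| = |(1 3 15)(2 14 10 5 17 11 13 9 12)| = 9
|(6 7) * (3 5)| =2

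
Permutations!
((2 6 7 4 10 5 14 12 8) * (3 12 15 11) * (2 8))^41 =((2 6 7 4 10 5 14 15 11 3 12))^41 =(2 11 5 7 12 15 10 6 3 14 4)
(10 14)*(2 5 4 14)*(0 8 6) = (0 8 6)(2 5 4 14 10) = [8, 1, 5, 3, 14, 4, 0, 7, 6, 9, 2, 11, 12, 13, 10]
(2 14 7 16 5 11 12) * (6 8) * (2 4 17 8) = (2 14 7 16 5 11 12 4 17 8 6) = [0, 1, 14, 3, 17, 11, 2, 16, 6, 9, 10, 12, 4, 13, 7, 15, 5, 8]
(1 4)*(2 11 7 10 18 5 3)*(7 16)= (1 4)(2 11 16 7 10 18 5 3)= [0, 4, 11, 2, 1, 3, 6, 10, 8, 9, 18, 16, 12, 13, 14, 15, 7, 17, 5]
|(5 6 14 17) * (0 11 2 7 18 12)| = 12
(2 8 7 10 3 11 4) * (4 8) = (2 4)(3 11 8 7 10) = [0, 1, 4, 11, 2, 5, 6, 10, 7, 9, 3, 8]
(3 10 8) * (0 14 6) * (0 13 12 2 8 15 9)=(0 14 6 13 12 2 8 3 10 15 9)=[14, 1, 8, 10, 4, 5, 13, 7, 3, 0, 15, 11, 2, 12, 6, 9]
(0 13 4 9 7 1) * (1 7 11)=(0 13 4 9 11 1)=[13, 0, 2, 3, 9, 5, 6, 7, 8, 11, 10, 1, 12, 4]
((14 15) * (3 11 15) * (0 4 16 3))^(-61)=((0 4 16 3 11 15 14))^(-61)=(0 16 11 14 4 3 15)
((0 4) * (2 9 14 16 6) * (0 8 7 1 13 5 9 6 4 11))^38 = (1 5 14 4 7 13 9 16 8)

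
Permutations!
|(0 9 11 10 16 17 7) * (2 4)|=14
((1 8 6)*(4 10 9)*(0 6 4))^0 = ((0 6 1 8 4 10 9))^0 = (10)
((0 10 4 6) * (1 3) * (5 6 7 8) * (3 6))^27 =((0 10 4 7 8 5 3 1 6))^27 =(10)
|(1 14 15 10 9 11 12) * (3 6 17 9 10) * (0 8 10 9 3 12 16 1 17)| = |(0 8 10 9 11 16 1 14 15 12 17 3 6)| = 13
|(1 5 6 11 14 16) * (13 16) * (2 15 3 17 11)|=|(1 5 6 2 15 3 17 11 14 13 16)|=11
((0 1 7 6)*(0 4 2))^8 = ((0 1 7 6 4 2))^8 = (0 7 4)(1 6 2)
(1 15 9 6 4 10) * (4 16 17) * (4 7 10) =(1 15 9 6 16 17 7 10) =[0, 15, 2, 3, 4, 5, 16, 10, 8, 6, 1, 11, 12, 13, 14, 9, 17, 7]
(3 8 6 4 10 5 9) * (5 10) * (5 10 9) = (3 8 6 4 10 9) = [0, 1, 2, 8, 10, 5, 4, 7, 6, 3, 9]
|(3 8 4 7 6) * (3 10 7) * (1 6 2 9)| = 6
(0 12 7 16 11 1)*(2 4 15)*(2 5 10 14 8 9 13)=(0 12 7 16 11 1)(2 4 15 5 10 14 8 9 13)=[12, 0, 4, 3, 15, 10, 6, 16, 9, 13, 14, 1, 7, 2, 8, 5, 11]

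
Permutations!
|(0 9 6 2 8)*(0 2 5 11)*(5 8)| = 7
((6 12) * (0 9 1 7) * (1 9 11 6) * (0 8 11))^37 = ((1 7 8 11 6 12))^37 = (1 7 8 11 6 12)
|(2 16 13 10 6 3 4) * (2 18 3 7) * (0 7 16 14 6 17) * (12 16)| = 30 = |(0 7 2 14 6 12 16 13 10 17)(3 4 18)|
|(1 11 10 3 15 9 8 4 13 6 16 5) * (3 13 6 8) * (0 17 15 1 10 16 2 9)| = |(0 17 15)(1 11 16 5 10 13 8 4 6 2 9 3)| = 12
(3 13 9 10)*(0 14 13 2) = [14, 1, 0, 2, 4, 5, 6, 7, 8, 10, 3, 11, 12, 9, 13] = (0 14 13 9 10 3 2)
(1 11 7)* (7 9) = [0, 11, 2, 3, 4, 5, 6, 1, 8, 7, 10, 9] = (1 11 9 7)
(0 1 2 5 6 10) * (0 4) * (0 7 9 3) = (0 1 2 5 6 10 4 7 9 3) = [1, 2, 5, 0, 7, 6, 10, 9, 8, 3, 4]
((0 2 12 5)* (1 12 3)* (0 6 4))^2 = ((0 2 3 1 12 5 6 4))^2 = (0 3 12 6)(1 5 4 2)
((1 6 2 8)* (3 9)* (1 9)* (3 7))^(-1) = ((1 6 2 8 9 7 3))^(-1) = (1 3 7 9 8 2 6)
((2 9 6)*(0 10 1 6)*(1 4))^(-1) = ((0 10 4 1 6 2 9))^(-1) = (0 9 2 6 1 4 10)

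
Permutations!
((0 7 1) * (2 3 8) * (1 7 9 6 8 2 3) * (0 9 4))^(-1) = (0 4)(1 2 3 8 6 9)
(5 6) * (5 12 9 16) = (5 6 12 9 16) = [0, 1, 2, 3, 4, 6, 12, 7, 8, 16, 10, 11, 9, 13, 14, 15, 5]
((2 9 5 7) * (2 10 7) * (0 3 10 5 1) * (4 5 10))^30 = (10)(0 4 2 1 3 5 9)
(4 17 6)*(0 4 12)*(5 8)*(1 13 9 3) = [4, 13, 2, 1, 17, 8, 12, 7, 5, 3, 10, 11, 0, 9, 14, 15, 16, 6] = (0 4 17 6 12)(1 13 9 3)(5 8)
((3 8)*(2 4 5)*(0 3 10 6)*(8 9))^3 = ((0 3 9 8 10 6)(2 4 5))^3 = (0 8)(3 10)(6 9)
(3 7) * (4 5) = [0, 1, 2, 7, 5, 4, 6, 3] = (3 7)(4 5)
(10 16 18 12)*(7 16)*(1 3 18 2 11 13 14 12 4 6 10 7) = [0, 3, 11, 18, 6, 5, 10, 16, 8, 9, 1, 13, 7, 14, 12, 15, 2, 17, 4] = (1 3 18 4 6 10)(2 11 13 14 12 7 16)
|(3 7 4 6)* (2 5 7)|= 6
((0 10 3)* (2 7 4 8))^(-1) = ((0 10 3)(2 7 4 8))^(-1) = (0 3 10)(2 8 4 7)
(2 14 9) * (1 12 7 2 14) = [0, 12, 1, 3, 4, 5, 6, 2, 8, 14, 10, 11, 7, 13, 9] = (1 12 7 2)(9 14)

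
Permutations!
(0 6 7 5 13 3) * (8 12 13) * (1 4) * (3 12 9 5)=(0 6 7 3)(1 4)(5 8 9)(12 13)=[6, 4, 2, 0, 1, 8, 7, 3, 9, 5, 10, 11, 13, 12]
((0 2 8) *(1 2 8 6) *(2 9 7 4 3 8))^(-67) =(0 7 2 4 6 3 1 8 9)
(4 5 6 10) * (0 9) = (0 9)(4 5 6 10) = [9, 1, 2, 3, 5, 6, 10, 7, 8, 0, 4]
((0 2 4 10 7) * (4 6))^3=((0 2 6 4 10 7))^3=(0 4)(2 10)(6 7)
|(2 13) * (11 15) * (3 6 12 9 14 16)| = 6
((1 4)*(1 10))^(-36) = (10)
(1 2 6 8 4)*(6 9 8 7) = (1 2 9 8 4)(6 7) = [0, 2, 9, 3, 1, 5, 7, 6, 4, 8]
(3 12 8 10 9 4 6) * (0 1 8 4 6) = (0 1 8 10 9 6 3 12 4) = [1, 8, 2, 12, 0, 5, 3, 7, 10, 6, 9, 11, 4]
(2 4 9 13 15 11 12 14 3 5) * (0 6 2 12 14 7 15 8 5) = (0 6 2 4 9 13 8 5 12 7 15 11 14 3) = [6, 1, 4, 0, 9, 12, 2, 15, 5, 13, 10, 14, 7, 8, 3, 11]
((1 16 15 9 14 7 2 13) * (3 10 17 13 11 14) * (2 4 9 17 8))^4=((1 16 15 17 13)(2 11 14 7 4 9 3 10 8))^4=(1 13 17 15 16)(2 4 8 7 10 14 3 11 9)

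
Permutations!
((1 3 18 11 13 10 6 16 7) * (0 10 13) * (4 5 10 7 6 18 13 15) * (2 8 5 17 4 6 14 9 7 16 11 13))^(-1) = ((0 16 14 9 7 1 3 2 8 5 10 18 13 15 6 11)(4 17))^(-1) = (0 11 6 15 13 18 10 5 8 2 3 1 7 9 14 16)(4 17)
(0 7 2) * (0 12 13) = (0 7 2 12 13) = [7, 1, 12, 3, 4, 5, 6, 2, 8, 9, 10, 11, 13, 0]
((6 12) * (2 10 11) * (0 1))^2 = ((0 1)(2 10 11)(6 12))^2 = (12)(2 11 10)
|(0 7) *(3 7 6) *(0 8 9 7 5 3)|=|(0 6)(3 5)(7 8 9)|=6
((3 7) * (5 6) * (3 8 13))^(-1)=(3 13 8 7)(5 6)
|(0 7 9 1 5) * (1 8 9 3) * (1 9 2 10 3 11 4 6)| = 35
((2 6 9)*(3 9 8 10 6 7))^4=((2 7 3 9)(6 8 10))^4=(6 8 10)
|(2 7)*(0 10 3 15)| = 4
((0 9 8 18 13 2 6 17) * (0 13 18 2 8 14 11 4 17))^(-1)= ((18)(0 9 14 11 4 17 13 8 2 6))^(-1)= (18)(0 6 2 8 13 17 4 11 14 9)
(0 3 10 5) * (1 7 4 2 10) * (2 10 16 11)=(0 3 1 7 4 10 5)(2 16 11)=[3, 7, 16, 1, 10, 0, 6, 4, 8, 9, 5, 2, 12, 13, 14, 15, 11]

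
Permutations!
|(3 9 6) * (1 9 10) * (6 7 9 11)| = 10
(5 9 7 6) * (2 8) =[0, 1, 8, 3, 4, 9, 5, 6, 2, 7] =(2 8)(5 9 7 6)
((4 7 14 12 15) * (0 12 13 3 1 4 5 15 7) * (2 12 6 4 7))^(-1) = (0 4 6)(1 3 13 14 7)(2 12)(5 15)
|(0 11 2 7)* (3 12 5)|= |(0 11 2 7)(3 12 5)|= 12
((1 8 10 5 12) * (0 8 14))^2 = ((0 8 10 5 12 1 14))^2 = (0 10 12 14 8 5 1)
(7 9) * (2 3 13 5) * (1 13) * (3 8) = (1 13 5 2 8 3)(7 9) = [0, 13, 8, 1, 4, 2, 6, 9, 3, 7, 10, 11, 12, 5]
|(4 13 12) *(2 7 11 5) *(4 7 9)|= 8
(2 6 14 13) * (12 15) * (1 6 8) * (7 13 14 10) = (1 6 10 7 13 2 8)(12 15) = [0, 6, 8, 3, 4, 5, 10, 13, 1, 9, 7, 11, 15, 2, 14, 12]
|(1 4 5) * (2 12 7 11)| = 12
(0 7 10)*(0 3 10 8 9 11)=(0 7 8 9 11)(3 10)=[7, 1, 2, 10, 4, 5, 6, 8, 9, 11, 3, 0]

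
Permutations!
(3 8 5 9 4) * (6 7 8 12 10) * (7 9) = (3 12 10 6 9 4)(5 7 8) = [0, 1, 2, 12, 3, 7, 9, 8, 5, 4, 6, 11, 10]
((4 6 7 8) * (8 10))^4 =((4 6 7 10 8))^4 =(4 8 10 7 6)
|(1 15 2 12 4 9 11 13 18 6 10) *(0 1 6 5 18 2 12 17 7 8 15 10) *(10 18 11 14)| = 17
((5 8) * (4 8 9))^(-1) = ((4 8 5 9))^(-1) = (4 9 5 8)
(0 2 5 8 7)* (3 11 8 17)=(0 2 5 17 3 11 8 7)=[2, 1, 5, 11, 4, 17, 6, 0, 7, 9, 10, 8, 12, 13, 14, 15, 16, 3]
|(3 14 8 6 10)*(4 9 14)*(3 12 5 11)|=10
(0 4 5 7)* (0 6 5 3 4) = [0, 1, 2, 4, 3, 7, 5, 6] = (3 4)(5 7 6)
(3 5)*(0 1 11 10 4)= (0 1 11 10 4)(3 5)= [1, 11, 2, 5, 0, 3, 6, 7, 8, 9, 4, 10]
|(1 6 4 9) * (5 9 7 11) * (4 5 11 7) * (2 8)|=|(11)(1 6 5 9)(2 8)|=4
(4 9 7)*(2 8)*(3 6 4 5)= [0, 1, 8, 6, 9, 3, 4, 5, 2, 7]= (2 8)(3 6 4 9 7 5)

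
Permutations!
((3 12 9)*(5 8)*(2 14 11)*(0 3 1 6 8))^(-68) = ((0 3 12 9 1 6 8 5)(2 14 11))^(-68) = (0 1)(2 14 11)(3 6)(5 9)(8 12)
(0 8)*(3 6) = [8, 1, 2, 6, 4, 5, 3, 7, 0] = (0 8)(3 6)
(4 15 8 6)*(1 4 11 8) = (1 4 15)(6 11 8) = [0, 4, 2, 3, 15, 5, 11, 7, 6, 9, 10, 8, 12, 13, 14, 1]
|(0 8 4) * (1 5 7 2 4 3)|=8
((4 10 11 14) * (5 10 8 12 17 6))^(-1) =((4 8 12 17 6 5 10 11 14))^(-1) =(4 14 11 10 5 6 17 12 8)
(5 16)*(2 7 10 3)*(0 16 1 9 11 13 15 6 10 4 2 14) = (0 16 5 1 9 11 13 15 6 10 3 14)(2 7 4) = [16, 9, 7, 14, 2, 1, 10, 4, 8, 11, 3, 13, 12, 15, 0, 6, 5]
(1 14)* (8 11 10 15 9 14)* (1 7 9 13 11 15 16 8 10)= (1 10 16 8 15 13 11)(7 9 14)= [0, 10, 2, 3, 4, 5, 6, 9, 15, 14, 16, 1, 12, 11, 7, 13, 8]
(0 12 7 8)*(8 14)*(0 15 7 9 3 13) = [12, 1, 2, 13, 4, 5, 6, 14, 15, 3, 10, 11, 9, 0, 8, 7] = (0 12 9 3 13)(7 14 8 15)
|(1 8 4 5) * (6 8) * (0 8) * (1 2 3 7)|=9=|(0 8 4 5 2 3 7 1 6)|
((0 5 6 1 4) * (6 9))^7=(0 5 9 6 1 4)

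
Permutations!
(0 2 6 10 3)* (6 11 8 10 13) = (0 2 11 8 10 3)(6 13) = [2, 1, 11, 0, 4, 5, 13, 7, 10, 9, 3, 8, 12, 6]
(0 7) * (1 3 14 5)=(0 7)(1 3 14 5)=[7, 3, 2, 14, 4, 1, 6, 0, 8, 9, 10, 11, 12, 13, 5]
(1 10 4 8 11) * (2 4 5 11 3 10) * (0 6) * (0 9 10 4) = (0 6 9 10 5 11 1 2)(3 4 8) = [6, 2, 0, 4, 8, 11, 9, 7, 3, 10, 5, 1]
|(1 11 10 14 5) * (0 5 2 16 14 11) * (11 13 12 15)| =|(0 5 1)(2 16 14)(10 13 12 15 11)| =15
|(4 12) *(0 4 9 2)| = 5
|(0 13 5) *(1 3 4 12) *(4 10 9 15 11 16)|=9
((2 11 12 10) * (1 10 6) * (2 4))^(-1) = (1 6 12 11 2 4 10)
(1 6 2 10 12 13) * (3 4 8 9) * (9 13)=[0, 6, 10, 4, 8, 5, 2, 7, 13, 3, 12, 11, 9, 1]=(1 6 2 10 12 9 3 4 8 13)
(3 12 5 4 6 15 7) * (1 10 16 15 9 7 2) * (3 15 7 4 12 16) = (1 10 3 16 7 15 2)(4 6 9)(5 12) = [0, 10, 1, 16, 6, 12, 9, 15, 8, 4, 3, 11, 5, 13, 14, 2, 7]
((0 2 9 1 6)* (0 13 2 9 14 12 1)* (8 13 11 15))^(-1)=(0 9)(1 12 14 2 13 8 15 11 6)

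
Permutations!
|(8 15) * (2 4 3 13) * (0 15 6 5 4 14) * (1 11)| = |(0 15 8 6 5 4 3 13 2 14)(1 11)| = 10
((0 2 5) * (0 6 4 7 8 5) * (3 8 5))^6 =((0 2)(3 8)(4 7 5 6))^6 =(8)(4 5)(6 7)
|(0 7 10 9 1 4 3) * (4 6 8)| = |(0 7 10 9 1 6 8 4 3)| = 9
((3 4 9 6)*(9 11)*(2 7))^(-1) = ((2 7)(3 4 11 9 6))^(-1) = (2 7)(3 6 9 11 4)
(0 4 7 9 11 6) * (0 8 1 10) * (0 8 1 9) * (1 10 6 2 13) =[4, 6, 13, 3, 7, 5, 10, 0, 9, 11, 8, 2, 12, 1] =(0 4 7)(1 6 10 8 9 11 2 13)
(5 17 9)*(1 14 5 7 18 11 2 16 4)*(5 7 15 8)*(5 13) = (1 14 7 18 11 2 16 4)(5 17 9 15 8 13) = [0, 14, 16, 3, 1, 17, 6, 18, 13, 15, 10, 2, 12, 5, 7, 8, 4, 9, 11]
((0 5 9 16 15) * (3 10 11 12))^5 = (16)(3 10 11 12)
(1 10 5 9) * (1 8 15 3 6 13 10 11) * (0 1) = (0 1 11)(3 6 13 10 5 9 8 15) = [1, 11, 2, 6, 4, 9, 13, 7, 15, 8, 5, 0, 12, 10, 14, 3]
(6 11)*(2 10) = [0, 1, 10, 3, 4, 5, 11, 7, 8, 9, 2, 6] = (2 10)(6 11)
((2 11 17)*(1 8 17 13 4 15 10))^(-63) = (17)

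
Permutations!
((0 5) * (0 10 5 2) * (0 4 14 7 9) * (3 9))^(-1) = ((0 2 4 14 7 3 9)(5 10))^(-1) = (0 9 3 7 14 4 2)(5 10)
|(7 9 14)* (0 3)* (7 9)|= 2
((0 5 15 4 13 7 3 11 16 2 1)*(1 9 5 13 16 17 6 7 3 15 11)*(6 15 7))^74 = (0 3)(1 13)(2 5 17 4)(9 11 15 16)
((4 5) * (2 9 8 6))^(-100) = (9) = ((2 9 8 6)(4 5))^(-100)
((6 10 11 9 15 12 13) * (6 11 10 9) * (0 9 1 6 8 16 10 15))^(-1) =(0 9)(1 6)(8 11 13 12 15 10 16)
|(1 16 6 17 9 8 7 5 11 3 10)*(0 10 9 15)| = 42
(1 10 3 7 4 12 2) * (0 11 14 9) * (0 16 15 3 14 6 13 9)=[11, 10, 1, 7, 12, 5, 13, 4, 8, 16, 14, 6, 2, 9, 0, 3, 15]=(0 11 6 13 9 16 15 3 7 4 12 2 1 10 14)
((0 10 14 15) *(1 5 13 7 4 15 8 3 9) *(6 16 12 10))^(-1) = ((0 6 16 12 10 14 8 3 9 1 5 13 7 4 15))^(-1) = (0 15 4 7 13 5 1 9 3 8 14 10 12 16 6)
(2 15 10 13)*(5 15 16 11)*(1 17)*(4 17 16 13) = (1 16 11 5 15 10 4 17)(2 13) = [0, 16, 13, 3, 17, 15, 6, 7, 8, 9, 4, 5, 12, 2, 14, 10, 11, 1]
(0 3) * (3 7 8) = [7, 1, 2, 0, 4, 5, 6, 8, 3] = (0 7 8 3)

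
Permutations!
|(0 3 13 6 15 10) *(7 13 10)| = 12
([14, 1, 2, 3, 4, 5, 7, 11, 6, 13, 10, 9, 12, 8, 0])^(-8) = (14)(6 13 11)(7 8 9)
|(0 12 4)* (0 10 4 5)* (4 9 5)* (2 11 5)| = |(0 12 4 10 9 2 11 5)| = 8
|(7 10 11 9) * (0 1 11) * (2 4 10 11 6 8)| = 21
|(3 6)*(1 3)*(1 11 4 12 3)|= 5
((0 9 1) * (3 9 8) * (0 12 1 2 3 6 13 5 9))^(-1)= (0 3 2 9 5 13 6 8)(1 12)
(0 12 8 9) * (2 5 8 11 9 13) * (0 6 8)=(0 12 11 9 6 8 13 2 5)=[12, 1, 5, 3, 4, 0, 8, 7, 13, 6, 10, 9, 11, 2]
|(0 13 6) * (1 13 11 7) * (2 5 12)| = 6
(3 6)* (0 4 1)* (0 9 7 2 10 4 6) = (0 6 3)(1 9 7 2 10 4) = [6, 9, 10, 0, 1, 5, 3, 2, 8, 7, 4]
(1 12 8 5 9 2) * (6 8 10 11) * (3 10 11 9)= [0, 12, 1, 10, 4, 3, 8, 7, 5, 2, 9, 6, 11]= (1 12 11 6 8 5 3 10 9 2)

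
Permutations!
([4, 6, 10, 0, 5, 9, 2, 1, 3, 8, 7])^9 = [9, 7, 6, 5, 8, 3, 1, 10, 4, 0, 2]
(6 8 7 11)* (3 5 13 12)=[0, 1, 2, 5, 4, 13, 8, 11, 7, 9, 10, 6, 3, 12]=(3 5 13 12)(6 8 7 11)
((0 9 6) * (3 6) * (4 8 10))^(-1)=((0 9 3 6)(4 8 10))^(-1)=(0 6 3 9)(4 10 8)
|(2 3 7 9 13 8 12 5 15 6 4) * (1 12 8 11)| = 12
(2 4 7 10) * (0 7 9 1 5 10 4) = (0 7 4 9 1 5 10 2) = [7, 5, 0, 3, 9, 10, 6, 4, 8, 1, 2]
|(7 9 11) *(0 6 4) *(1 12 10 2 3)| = 15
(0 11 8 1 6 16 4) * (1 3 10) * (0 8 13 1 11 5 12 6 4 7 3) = (0 5 12 6 16 7 3 10 11 13 1 4 8) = [5, 4, 2, 10, 8, 12, 16, 3, 0, 9, 11, 13, 6, 1, 14, 15, 7]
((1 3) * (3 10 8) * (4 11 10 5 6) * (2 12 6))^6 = (1 11 2 8 6)(3 4 5 10 12)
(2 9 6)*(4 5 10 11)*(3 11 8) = (2 9 6)(3 11 4 5 10 8) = [0, 1, 9, 11, 5, 10, 2, 7, 3, 6, 8, 4]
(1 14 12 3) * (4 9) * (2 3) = (1 14 12 2 3)(4 9) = [0, 14, 3, 1, 9, 5, 6, 7, 8, 4, 10, 11, 2, 13, 12]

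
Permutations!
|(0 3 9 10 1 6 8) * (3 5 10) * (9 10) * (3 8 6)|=|(0 5 9 8)(1 3 10)|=12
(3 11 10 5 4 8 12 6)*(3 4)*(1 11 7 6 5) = (1 11 10)(3 7 6 4 8 12 5) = [0, 11, 2, 7, 8, 3, 4, 6, 12, 9, 1, 10, 5]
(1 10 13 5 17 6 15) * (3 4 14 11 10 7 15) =(1 7 15)(3 4 14 11 10 13 5 17 6) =[0, 7, 2, 4, 14, 17, 3, 15, 8, 9, 13, 10, 12, 5, 11, 1, 16, 6]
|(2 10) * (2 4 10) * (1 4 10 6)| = |(10)(1 4 6)| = 3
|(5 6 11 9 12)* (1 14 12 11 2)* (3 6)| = 14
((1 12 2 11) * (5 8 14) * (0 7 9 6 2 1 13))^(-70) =((0 7 9 6 2 11 13)(1 12)(5 8 14))^(-70) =(5 14 8)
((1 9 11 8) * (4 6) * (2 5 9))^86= (1 5 11)(2 9 8)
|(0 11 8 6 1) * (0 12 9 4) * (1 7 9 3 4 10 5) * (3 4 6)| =12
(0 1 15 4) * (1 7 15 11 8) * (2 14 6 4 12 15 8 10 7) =(0 2 14 6 4)(1 11 10 7 8)(12 15) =[2, 11, 14, 3, 0, 5, 4, 8, 1, 9, 7, 10, 15, 13, 6, 12]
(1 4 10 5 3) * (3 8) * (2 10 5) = [0, 4, 10, 1, 5, 8, 6, 7, 3, 9, 2] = (1 4 5 8 3)(2 10)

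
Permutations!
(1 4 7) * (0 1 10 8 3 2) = (0 1 4 7 10 8 3 2) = [1, 4, 0, 2, 7, 5, 6, 10, 3, 9, 8]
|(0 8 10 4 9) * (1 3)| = 10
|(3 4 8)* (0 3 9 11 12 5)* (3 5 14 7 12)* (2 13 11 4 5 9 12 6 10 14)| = |(0 9 4 8 12 2 13 11 3 5)(6 10 14 7)| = 20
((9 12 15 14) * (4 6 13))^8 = ((4 6 13)(9 12 15 14))^8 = (15)(4 13 6)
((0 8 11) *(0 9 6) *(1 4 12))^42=(12)(0 11 6 8 9)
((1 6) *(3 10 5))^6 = (10)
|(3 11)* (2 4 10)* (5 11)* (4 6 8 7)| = |(2 6 8 7 4 10)(3 5 11)| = 6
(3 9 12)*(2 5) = (2 5)(3 9 12) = [0, 1, 5, 9, 4, 2, 6, 7, 8, 12, 10, 11, 3]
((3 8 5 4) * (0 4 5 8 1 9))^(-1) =((0 4 3 1 9))^(-1) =(0 9 1 3 4)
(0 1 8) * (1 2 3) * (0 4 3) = (0 2)(1 8 4 3) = [2, 8, 0, 1, 3, 5, 6, 7, 4]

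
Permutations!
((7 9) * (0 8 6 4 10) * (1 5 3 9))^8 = ((0 8 6 4 10)(1 5 3 9 7))^8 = (0 4 8 10 6)(1 9 5 7 3)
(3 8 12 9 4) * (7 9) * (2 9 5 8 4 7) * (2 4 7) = [0, 1, 9, 7, 3, 8, 6, 5, 12, 2, 10, 11, 4] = (2 9)(3 7 5 8 12 4)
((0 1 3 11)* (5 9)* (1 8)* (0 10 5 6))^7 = ((0 8 1 3 11 10 5 9 6))^7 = (0 9 10 3 8 6 5 11 1)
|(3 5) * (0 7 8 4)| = 4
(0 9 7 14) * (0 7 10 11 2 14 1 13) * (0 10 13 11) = (0 9 13 10)(1 11 2 14 7) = [9, 11, 14, 3, 4, 5, 6, 1, 8, 13, 0, 2, 12, 10, 7]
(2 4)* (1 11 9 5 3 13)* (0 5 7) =(0 5 3 13 1 11 9 7)(2 4) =[5, 11, 4, 13, 2, 3, 6, 0, 8, 7, 10, 9, 12, 1]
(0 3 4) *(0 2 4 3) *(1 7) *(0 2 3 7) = (0 2 4 3 7 1) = [2, 0, 4, 7, 3, 5, 6, 1]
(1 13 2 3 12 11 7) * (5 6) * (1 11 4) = [0, 13, 3, 12, 1, 6, 5, 11, 8, 9, 10, 7, 4, 2] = (1 13 2 3 12 4)(5 6)(7 11)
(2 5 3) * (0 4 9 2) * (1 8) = (0 4 9 2 5 3)(1 8) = [4, 8, 5, 0, 9, 3, 6, 7, 1, 2]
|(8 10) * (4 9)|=|(4 9)(8 10)|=2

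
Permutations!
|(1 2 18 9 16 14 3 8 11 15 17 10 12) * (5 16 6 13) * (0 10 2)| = |(0 10 12 1)(2 18 9 6 13 5 16 14 3 8 11 15 17)| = 52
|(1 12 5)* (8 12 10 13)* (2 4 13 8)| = |(1 10 8 12 5)(2 4 13)| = 15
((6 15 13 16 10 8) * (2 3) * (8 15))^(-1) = (2 3)(6 8)(10 16 13 15)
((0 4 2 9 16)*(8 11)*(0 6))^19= ((0 4 2 9 16 6)(8 11))^19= (0 4 2 9 16 6)(8 11)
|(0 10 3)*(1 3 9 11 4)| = 7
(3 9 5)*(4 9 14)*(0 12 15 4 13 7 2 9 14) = [12, 1, 9, 0, 14, 3, 6, 2, 8, 5, 10, 11, 15, 7, 13, 4] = (0 12 15 4 14 13 7 2 9 5 3)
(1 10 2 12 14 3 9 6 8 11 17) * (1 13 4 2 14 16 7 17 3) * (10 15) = (1 15 10 14)(2 12 16 7 17 13 4)(3 9 6 8 11) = [0, 15, 12, 9, 2, 5, 8, 17, 11, 6, 14, 3, 16, 4, 1, 10, 7, 13]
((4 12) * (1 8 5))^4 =(12)(1 8 5)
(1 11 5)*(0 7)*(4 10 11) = (0 7)(1 4 10 11 5) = [7, 4, 2, 3, 10, 1, 6, 0, 8, 9, 11, 5]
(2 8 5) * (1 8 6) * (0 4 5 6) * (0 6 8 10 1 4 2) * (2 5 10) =[5, 2, 6, 3, 10, 0, 4, 7, 8, 9, 1] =(0 5)(1 2 6 4 10)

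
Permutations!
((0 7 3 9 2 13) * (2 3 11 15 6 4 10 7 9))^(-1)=((0 9 3 2 13)(4 10 7 11 15 6))^(-1)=(0 13 2 3 9)(4 6 15 11 7 10)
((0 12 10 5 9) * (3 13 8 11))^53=((0 12 10 5 9)(3 13 8 11))^53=(0 5 12 9 10)(3 13 8 11)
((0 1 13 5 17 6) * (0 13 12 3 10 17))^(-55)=(0 5 13 6 17 10 3 12 1)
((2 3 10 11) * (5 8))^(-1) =(2 11 10 3)(5 8)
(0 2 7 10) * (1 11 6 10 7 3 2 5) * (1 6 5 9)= (0 9 1 11 5 6 10)(2 3)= [9, 11, 3, 2, 4, 6, 10, 7, 8, 1, 0, 5]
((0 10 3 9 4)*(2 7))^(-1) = ((0 10 3 9 4)(2 7))^(-1) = (0 4 9 3 10)(2 7)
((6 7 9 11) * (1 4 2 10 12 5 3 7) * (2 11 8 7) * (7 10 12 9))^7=((1 4 11 6)(2 12 5 3)(8 10 9))^7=(1 6 11 4)(2 3 5 12)(8 10 9)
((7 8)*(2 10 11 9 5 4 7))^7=((2 10 11 9 5 4 7 8))^7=(2 8 7 4 5 9 11 10)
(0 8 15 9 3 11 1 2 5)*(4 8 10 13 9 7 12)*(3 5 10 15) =[15, 2, 10, 11, 8, 0, 6, 12, 3, 5, 13, 1, 4, 9, 14, 7] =(0 15 7 12 4 8 3 11 1 2 10 13 9 5)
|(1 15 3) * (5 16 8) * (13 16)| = |(1 15 3)(5 13 16 8)| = 12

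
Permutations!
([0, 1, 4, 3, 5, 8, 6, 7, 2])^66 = (2 5)(4 8)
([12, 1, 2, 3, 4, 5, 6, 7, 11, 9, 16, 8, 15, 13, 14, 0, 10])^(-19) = [15, 1, 2, 3, 4, 5, 6, 7, 11, 9, 16, 8, 0, 13, 14, 12, 10]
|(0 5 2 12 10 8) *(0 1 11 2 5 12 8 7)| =4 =|(0 12 10 7)(1 11 2 8)|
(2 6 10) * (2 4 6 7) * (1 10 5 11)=(1 10 4 6 5 11)(2 7)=[0, 10, 7, 3, 6, 11, 5, 2, 8, 9, 4, 1]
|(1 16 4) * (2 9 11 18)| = |(1 16 4)(2 9 11 18)| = 12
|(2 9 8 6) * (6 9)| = |(2 6)(8 9)| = 2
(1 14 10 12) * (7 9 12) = (1 14 10 7 9 12) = [0, 14, 2, 3, 4, 5, 6, 9, 8, 12, 7, 11, 1, 13, 10]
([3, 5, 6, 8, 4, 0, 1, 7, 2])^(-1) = [5, 6, 8, 0, 4, 1, 2, 7, 3]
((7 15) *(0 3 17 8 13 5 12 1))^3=((0 3 17 8 13 5 12 1)(7 15))^3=(0 8 12 3 13 1 17 5)(7 15)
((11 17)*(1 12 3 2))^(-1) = ((1 12 3 2)(11 17))^(-1) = (1 2 3 12)(11 17)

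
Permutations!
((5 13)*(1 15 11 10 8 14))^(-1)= (1 14 8 10 11 15)(5 13)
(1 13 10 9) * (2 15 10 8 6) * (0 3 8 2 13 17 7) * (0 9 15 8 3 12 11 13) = [12, 17, 8, 3, 4, 5, 0, 9, 6, 1, 15, 13, 11, 2, 14, 10, 16, 7] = (0 12 11 13 2 8 6)(1 17 7 9)(10 15)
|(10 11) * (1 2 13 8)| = 4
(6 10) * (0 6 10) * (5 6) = (10)(0 5 6) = [5, 1, 2, 3, 4, 6, 0, 7, 8, 9, 10]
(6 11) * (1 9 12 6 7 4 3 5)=[0, 9, 2, 5, 3, 1, 11, 4, 8, 12, 10, 7, 6]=(1 9 12 6 11 7 4 3 5)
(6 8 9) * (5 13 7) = (5 13 7)(6 8 9) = [0, 1, 2, 3, 4, 13, 8, 5, 9, 6, 10, 11, 12, 7]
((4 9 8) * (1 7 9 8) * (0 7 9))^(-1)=((0 7)(1 9)(4 8))^(-1)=(0 7)(1 9)(4 8)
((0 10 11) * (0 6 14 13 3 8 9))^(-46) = ((0 10 11 6 14 13 3 8 9))^(-46) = (0 9 8 3 13 14 6 11 10)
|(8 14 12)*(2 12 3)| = |(2 12 8 14 3)| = 5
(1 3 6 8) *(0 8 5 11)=(0 8 1 3 6 5 11)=[8, 3, 2, 6, 4, 11, 5, 7, 1, 9, 10, 0]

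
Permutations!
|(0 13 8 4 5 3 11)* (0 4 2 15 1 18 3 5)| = 10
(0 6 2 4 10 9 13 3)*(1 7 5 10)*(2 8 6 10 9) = [10, 7, 4, 0, 1, 9, 8, 5, 6, 13, 2, 11, 12, 3] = (0 10 2 4 1 7 5 9 13 3)(6 8)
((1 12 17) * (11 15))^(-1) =(1 17 12)(11 15)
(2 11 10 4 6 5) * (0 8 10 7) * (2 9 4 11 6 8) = (0 2 6 5 9 4 8 10 11 7) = [2, 1, 6, 3, 8, 9, 5, 0, 10, 4, 11, 7]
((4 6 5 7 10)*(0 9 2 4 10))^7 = (10)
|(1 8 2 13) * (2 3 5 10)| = 7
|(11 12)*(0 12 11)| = |(0 12)| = 2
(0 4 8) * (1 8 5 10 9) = (0 4 5 10 9 1 8) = [4, 8, 2, 3, 5, 10, 6, 7, 0, 1, 9]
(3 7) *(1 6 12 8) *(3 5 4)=(1 6 12 8)(3 7 5 4)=[0, 6, 2, 7, 3, 4, 12, 5, 1, 9, 10, 11, 8]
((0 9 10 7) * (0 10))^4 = (10)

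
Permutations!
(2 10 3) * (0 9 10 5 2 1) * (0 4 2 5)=[9, 4, 0, 1, 2, 5, 6, 7, 8, 10, 3]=(0 9 10 3 1 4 2)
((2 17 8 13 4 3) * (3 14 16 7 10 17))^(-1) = (2 3)(4 13 8 17 10 7 16 14)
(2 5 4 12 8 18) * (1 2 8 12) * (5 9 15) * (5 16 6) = [0, 2, 9, 3, 1, 4, 5, 7, 18, 15, 10, 11, 12, 13, 14, 16, 6, 17, 8] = (1 2 9 15 16 6 5 4)(8 18)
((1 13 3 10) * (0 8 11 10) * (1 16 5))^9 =(16)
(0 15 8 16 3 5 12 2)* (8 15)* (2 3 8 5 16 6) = (0 5 12 3 16 8 6 2) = [5, 1, 0, 16, 4, 12, 2, 7, 6, 9, 10, 11, 3, 13, 14, 15, 8]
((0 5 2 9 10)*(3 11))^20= ((0 5 2 9 10)(3 11))^20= (11)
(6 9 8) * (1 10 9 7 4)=(1 10 9 8 6 7 4)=[0, 10, 2, 3, 1, 5, 7, 4, 6, 8, 9]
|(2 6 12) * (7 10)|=6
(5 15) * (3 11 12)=(3 11 12)(5 15)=[0, 1, 2, 11, 4, 15, 6, 7, 8, 9, 10, 12, 3, 13, 14, 5]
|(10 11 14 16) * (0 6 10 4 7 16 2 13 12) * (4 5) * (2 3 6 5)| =|(0 5 4 7 16 2 13 12)(3 6 10 11 14)| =40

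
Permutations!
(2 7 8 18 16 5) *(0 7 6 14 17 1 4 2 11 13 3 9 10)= [7, 4, 6, 9, 2, 11, 14, 8, 18, 10, 0, 13, 12, 3, 17, 15, 5, 1, 16]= (0 7 8 18 16 5 11 13 3 9 10)(1 4 2 6 14 17)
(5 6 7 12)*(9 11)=(5 6 7 12)(9 11)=[0, 1, 2, 3, 4, 6, 7, 12, 8, 11, 10, 9, 5]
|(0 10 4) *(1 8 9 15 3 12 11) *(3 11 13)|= |(0 10 4)(1 8 9 15 11)(3 12 13)|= 15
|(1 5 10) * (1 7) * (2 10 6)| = 6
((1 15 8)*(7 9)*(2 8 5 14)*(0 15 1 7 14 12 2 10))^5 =((0 15 5 12 2 8 7 9 14 10))^5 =(0 8)(2 10)(5 9)(7 15)(12 14)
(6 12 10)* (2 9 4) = [0, 1, 9, 3, 2, 5, 12, 7, 8, 4, 6, 11, 10] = (2 9 4)(6 12 10)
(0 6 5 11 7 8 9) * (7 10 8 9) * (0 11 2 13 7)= (0 6 5 2 13 7 9 11 10 8)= [6, 1, 13, 3, 4, 2, 5, 9, 0, 11, 8, 10, 12, 7]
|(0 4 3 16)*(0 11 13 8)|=7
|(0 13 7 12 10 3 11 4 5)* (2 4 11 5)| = |(0 13 7 12 10 3 5)(2 4)| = 14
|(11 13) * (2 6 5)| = |(2 6 5)(11 13)| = 6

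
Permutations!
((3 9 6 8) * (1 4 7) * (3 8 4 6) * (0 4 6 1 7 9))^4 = ((0 4 9 3))^4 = (9)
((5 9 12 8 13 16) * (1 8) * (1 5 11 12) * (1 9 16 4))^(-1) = ((1 8 13 4)(5 16 11 12))^(-1) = (1 4 13 8)(5 12 11 16)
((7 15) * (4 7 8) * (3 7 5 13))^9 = ((3 7 15 8 4 5 13))^9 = (3 15 4 13 7 8 5)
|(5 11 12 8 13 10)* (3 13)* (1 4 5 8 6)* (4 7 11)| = 20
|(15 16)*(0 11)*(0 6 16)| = 5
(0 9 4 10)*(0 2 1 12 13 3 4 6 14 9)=(1 12 13 3 4 10 2)(6 14 9)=[0, 12, 1, 4, 10, 5, 14, 7, 8, 6, 2, 11, 13, 3, 9]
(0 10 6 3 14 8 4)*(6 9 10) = [6, 1, 2, 14, 0, 5, 3, 7, 4, 10, 9, 11, 12, 13, 8] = (0 6 3 14 8 4)(9 10)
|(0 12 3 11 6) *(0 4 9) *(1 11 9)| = 4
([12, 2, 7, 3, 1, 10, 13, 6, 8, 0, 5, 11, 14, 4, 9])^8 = [0, 7, 6, 3, 2, 5, 4, 13, 8, 9, 10, 11, 12, 1, 14]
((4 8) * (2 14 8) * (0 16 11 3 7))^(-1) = ((0 16 11 3 7)(2 14 8 4))^(-1) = (0 7 3 11 16)(2 4 8 14)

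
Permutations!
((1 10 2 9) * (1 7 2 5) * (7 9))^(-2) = (1 10 5)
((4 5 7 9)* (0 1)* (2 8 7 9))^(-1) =((0 1)(2 8 7)(4 5 9))^(-1) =(0 1)(2 7 8)(4 9 5)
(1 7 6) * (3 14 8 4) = [0, 7, 2, 14, 3, 5, 1, 6, 4, 9, 10, 11, 12, 13, 8] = (1 7 6)(3 14 8 4)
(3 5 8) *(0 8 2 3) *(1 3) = (0 8)(1 3 5 2) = [8, 3, 1, 5, 4, 2, 6, 7, 0]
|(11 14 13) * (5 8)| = |(5 8)(11 14 13)| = 6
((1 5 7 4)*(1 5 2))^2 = ((1 2)(4 5 7))^2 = (4 7 5)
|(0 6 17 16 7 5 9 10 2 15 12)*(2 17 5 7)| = 10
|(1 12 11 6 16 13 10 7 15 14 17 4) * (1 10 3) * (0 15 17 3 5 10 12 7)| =|(0 15 14 3 1 7 17 4 12 11 6 16 13 5 10)| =15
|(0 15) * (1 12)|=2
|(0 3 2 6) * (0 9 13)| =6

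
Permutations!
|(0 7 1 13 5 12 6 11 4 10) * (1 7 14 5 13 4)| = 9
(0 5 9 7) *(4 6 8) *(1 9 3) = (0 5 3 1 9 7)(4 6 8) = [5, 9, 2, 1, 6, 3, 8, 0, 4, 7]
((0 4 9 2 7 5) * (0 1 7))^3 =((0 4 9 2)(1 7 5))^3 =(0 2 9 4)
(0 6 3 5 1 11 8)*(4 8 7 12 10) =(0 6 3 5 1 11 7 12 10 4 8) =[6, 11, 2, 5, 8, 1, 3, 12, 0, 9, 4, 7, 10]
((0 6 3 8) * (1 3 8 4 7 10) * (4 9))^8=(0 8 6)(1 9 7)(3 4 10)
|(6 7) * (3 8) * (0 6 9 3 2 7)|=10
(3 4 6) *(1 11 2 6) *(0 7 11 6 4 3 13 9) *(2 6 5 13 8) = (0 7 11 6 8 2 4 1 5 13 9) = [7, 5, 4, 3, 1, 13, 8, 11, 2, 0, 10, 6, 12, 9]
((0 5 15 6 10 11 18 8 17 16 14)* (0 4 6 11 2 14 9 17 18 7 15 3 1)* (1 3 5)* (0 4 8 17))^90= (0 14)(1 8)(2 9)(4 18)(6 17)(10 16)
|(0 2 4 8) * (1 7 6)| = 12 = |(0 2 4 8)(1 7 6)|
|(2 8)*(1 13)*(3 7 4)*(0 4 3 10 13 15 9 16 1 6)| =20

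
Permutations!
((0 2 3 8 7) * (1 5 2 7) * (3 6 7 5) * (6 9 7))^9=(0 7 9 2 5)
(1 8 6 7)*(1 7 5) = [0, 8, 2, 3, 4, 1, 5, 7, 6] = (1 8 6 5)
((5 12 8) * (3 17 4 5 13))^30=(3 4 12 13 17 5 8)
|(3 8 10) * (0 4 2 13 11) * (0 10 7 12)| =|(0 4 2 13 11 10 3 8 7 12)| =10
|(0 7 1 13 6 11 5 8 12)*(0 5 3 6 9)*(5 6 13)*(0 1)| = 18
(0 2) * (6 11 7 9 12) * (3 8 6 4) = [2, 1, 0, 8, 3, 5, 11, 9, 6, 12, 10, 7, 4] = (0 2)(3 8 6 11 7 9 12 4)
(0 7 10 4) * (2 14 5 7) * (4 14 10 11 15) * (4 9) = [2, 1, 10, 3, 0, 7, 6, 11, 8, 4, 14, 15, 12, 13, 5, 9] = (0 2 10 14 5 7 11 15 9 4)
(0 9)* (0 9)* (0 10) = (0 10) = [10, 1, 2, 3, 4, 5, 6, 7, 8, 9, 0]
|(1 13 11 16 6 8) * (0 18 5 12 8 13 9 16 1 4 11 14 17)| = |(0 18 5 12 8 4 11 1 9 16 6 13 14 17)| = 14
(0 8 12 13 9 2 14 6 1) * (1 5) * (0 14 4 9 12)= (0 8)(1 14 6 5)(2 4 9)(12 13)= [8, 14, 4, 3, 9, 1, 5, 7, 0, 2, 10, 11, 13, 12, 6]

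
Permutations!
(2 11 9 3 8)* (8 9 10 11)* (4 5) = (2 8)(3 9)(4 5)(10 11) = [0, 1, 8, 9, 5, 4, 6, 7, 2, 3, 11, 10]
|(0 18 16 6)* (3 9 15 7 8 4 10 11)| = |(0 18 16 6)(3 9 15 7 8 4 10 11)| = 8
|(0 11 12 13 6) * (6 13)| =4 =|(13)(0 11 12 6)|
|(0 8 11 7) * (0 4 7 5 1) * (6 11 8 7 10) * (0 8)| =9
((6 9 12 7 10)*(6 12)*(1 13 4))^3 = (13)(6 9)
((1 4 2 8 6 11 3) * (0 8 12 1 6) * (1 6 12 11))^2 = (1 2 3 6 4 11 12)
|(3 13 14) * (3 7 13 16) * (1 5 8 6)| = 12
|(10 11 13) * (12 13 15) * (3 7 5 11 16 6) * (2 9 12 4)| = 13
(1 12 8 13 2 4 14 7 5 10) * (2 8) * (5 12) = (1 5 10)(2 4 14 7 12)(8 13) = [0, 5, 4, 3, 14, 10, 6, 12, 13, 9, 1, 11, 2, 8, 7]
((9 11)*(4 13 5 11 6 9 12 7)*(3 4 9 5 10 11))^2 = (3 13 11 7 6)(4 10 12 9 5)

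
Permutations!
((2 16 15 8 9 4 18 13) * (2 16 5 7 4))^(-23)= ((2 5 7 4 18 13 16 15 8 9))^(-23)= (2 15 18 5 8 13 7 9 16 4)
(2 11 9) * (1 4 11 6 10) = [0, 4, 6, 3, 11, 5, 10, 7, 8, 2, 1, 9] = (1 4 11 9 2 6 10)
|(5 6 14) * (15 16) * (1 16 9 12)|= 15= |(1 16 15 9 12)(5 6 14)|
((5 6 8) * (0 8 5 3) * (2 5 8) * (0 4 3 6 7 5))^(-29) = (0 2)(3 4)(5 7)(6 8)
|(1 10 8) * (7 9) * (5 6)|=|(1 10 8)(5 6)(7 9)|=6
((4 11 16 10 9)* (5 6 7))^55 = ((4 11 16 10 9)(5 6 7))^55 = (16)(5 6 7)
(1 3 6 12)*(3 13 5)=[0, 13, 2, 6, 4, 3, 12, 7, 8, 9, 10, 11, 1, 5]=(1 13 5 3 6 12)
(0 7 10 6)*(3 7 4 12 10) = [4, 1, 2, 7, 12, 5, 0, 3, 8, 9, 6, 11, 10] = (0 4 12 10 6)(3 7)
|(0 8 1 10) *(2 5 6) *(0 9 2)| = |(0 8 1 10 9 2 5 6)| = 8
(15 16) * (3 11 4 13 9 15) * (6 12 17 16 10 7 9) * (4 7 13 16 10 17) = (3 11 7 9 15 17 10 13 6 12 4 16) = [0, 1, 2, 11, 16, 5, 12, 9, 8, 15, 13, 7, 4, 6, 14, 17, 3, 10]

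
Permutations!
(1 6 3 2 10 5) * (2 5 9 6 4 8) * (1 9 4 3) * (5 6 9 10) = (1 3 6)(2 5 10 4 8) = [0, 3, 5, 6, 8, 10, 1, 7, 2, 9, 4]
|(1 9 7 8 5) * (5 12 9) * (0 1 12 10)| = 8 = |(0 1 5 12 9 7 8 10)|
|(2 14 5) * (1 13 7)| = 3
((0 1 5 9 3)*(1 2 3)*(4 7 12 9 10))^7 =(12)(0 2 3)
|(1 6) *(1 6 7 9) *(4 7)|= 4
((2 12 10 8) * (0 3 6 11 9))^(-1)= (0 9 11 6 3)(2 8 10 12)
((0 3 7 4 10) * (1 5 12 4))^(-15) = ((0 3 7 1 5 12 4 10))^(-15) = (0 3 7 1 5 12 4 10)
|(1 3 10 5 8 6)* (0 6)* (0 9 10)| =4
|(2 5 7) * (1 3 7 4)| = |(1 3 7 2 5 4)| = 6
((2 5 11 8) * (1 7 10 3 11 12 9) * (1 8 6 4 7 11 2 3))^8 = ((1 11 6 4 7 10)(2 5 12 9 8 3))^8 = (1 6 7)(2 12 8)(3 5 9)(4 10 11)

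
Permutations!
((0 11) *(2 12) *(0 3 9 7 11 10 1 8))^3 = (0 8 1 10)(2 12)(3 11 7 9)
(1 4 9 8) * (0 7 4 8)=(0 7 4 9)(1 8)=[7, 8, 2, 3, 9, 5, 6, 4, 1, 0]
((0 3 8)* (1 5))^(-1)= (0 8 3)(1 5)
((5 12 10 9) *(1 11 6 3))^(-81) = (1 3 6 11)(5 9 10 12)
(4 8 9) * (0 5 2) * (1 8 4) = (0 5 2)(1 8 9) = [5, 8, 0, 3, 4, 2, 6, 7, 9, 1]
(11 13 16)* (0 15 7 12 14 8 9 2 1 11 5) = [15, 11, 1, 3, 4, 0, 6, 12, 9, 2, 10, 13, 14, 16, 8, 7, 5] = (0 15 7 12 14 8 9 2 1 11 13 16 5)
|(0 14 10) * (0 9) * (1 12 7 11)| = 4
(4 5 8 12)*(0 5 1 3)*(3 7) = [5, 7, 2, 0, 1, 8, 6, 3, 12, 9, 10, 11, 4] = (0 5 8 12 4 1 7 3)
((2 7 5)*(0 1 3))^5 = ((0 1 3)(2 7 5))^5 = (0 3 1)(2 5 7)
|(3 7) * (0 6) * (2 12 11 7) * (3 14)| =6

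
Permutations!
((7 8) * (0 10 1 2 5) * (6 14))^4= (14)(0 5 2 1 10)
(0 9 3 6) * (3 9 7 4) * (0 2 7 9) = (0 9)(2 7 4 3 6) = [9, 1, 7, 6, 3, 5, 2, 4, 8, 0]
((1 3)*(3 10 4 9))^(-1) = (1 3 9 4 10)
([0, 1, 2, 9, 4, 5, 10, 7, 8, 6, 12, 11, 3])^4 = (3 12 10 6 9)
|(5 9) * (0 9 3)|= 4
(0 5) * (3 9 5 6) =(0 6 3 9 5) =[6, 1, 2, 9, 4, 0, 3, 7, 8, 5]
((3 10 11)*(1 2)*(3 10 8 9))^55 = ((1 2)(3 8 9)(10 11))^55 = (1 2)(3 8 9)(10 11)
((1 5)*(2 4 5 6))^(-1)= ((1 6 2 4 5))^(-1)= (1 5 4 2 6)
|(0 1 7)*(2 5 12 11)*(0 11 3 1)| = |(1 7 11 2 5 12 3)| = 7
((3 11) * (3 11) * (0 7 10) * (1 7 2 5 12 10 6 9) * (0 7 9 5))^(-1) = ((0 2)(1 9)(5 12 10 7 6))^(-1) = (0 2)(1 9)(5 6 7 10 12)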